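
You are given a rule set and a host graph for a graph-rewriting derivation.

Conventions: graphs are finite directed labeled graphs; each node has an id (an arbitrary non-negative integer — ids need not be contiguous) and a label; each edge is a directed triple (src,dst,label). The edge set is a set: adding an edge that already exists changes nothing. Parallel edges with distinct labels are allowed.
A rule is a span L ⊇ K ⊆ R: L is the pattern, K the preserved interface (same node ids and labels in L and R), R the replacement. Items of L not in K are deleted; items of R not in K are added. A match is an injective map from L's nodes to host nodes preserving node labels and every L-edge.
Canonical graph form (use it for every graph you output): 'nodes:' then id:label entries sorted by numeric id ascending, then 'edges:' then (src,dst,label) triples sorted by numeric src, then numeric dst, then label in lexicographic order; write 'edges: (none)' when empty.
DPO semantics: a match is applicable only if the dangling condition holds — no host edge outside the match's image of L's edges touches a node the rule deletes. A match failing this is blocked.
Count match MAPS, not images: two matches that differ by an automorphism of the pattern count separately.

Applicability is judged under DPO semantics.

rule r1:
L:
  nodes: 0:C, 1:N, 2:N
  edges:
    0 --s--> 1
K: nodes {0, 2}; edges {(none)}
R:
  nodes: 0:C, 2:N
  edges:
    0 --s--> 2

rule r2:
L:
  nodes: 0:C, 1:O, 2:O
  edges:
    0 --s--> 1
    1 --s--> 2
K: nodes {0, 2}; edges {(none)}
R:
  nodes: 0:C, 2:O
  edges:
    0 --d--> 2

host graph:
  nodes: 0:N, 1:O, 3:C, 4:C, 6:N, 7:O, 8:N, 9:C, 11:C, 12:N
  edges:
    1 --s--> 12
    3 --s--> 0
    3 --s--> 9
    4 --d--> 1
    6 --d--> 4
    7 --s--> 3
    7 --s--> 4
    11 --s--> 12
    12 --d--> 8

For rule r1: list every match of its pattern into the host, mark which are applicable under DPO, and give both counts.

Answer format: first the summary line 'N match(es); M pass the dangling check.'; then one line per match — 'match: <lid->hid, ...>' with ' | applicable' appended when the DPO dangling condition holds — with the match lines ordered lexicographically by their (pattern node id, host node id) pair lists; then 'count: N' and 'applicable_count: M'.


6 match(es); 3 pass the dangling check.
match: 0->3, 1->0, 2->6 | applicable
match: 0->3, 1->0, 2->8 | applicable
match: 0->3, 1->0, 2->12 | applicable
match: 0->11, 1->12, 2->0
match: 0->11, 1->12, 2->6
match: 0->11, 1->12, 2->8
count: 6
applicable_count: 3


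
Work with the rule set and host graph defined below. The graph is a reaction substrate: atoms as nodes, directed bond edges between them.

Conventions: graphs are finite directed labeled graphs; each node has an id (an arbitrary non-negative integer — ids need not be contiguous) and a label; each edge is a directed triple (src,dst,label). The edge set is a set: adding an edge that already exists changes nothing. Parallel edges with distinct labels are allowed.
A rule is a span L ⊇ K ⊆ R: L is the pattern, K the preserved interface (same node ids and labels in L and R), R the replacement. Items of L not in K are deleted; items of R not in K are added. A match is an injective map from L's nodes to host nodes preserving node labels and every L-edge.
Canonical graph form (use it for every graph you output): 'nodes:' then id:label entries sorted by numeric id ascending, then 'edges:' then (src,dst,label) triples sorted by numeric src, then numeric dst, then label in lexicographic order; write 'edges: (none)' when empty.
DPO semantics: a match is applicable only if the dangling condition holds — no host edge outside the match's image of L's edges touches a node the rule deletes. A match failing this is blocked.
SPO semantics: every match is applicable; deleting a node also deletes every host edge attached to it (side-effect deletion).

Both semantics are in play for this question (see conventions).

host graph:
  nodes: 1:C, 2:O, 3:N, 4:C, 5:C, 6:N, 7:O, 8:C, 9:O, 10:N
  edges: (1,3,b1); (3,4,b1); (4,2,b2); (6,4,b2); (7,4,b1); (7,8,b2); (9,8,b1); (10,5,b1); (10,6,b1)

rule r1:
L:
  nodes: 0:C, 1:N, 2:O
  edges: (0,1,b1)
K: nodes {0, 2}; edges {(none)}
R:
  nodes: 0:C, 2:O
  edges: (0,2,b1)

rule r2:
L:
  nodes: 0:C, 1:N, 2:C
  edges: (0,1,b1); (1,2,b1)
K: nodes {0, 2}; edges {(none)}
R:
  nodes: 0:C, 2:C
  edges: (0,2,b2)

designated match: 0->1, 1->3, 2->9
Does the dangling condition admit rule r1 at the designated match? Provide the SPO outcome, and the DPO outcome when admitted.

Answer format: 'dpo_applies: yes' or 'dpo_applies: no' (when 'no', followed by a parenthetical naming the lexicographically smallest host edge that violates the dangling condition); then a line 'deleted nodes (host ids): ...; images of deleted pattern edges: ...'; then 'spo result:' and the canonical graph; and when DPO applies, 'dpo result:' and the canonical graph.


dpo_applies: no
(the rule deletes node 3, which keeps host edge (3,4,b1) outside the match image — the dangling condition fails, DPO blocks; SPO proceeds and side-deletes such edges)
deleted nodes (host ids): 3; images of deleted pattern edges: (1,3,b1)
spo result:
nodes: 1:C, 2:O, 4:C, 5:C, 6:N, 7:O, 8:C, 9:O, 10:N
edges: (1,9,b1); (4,2,b2); (6,4,b2); (7,4,b1); (7,8,b2); (9,8,b1); (10,5,b1); (10,6,b1)


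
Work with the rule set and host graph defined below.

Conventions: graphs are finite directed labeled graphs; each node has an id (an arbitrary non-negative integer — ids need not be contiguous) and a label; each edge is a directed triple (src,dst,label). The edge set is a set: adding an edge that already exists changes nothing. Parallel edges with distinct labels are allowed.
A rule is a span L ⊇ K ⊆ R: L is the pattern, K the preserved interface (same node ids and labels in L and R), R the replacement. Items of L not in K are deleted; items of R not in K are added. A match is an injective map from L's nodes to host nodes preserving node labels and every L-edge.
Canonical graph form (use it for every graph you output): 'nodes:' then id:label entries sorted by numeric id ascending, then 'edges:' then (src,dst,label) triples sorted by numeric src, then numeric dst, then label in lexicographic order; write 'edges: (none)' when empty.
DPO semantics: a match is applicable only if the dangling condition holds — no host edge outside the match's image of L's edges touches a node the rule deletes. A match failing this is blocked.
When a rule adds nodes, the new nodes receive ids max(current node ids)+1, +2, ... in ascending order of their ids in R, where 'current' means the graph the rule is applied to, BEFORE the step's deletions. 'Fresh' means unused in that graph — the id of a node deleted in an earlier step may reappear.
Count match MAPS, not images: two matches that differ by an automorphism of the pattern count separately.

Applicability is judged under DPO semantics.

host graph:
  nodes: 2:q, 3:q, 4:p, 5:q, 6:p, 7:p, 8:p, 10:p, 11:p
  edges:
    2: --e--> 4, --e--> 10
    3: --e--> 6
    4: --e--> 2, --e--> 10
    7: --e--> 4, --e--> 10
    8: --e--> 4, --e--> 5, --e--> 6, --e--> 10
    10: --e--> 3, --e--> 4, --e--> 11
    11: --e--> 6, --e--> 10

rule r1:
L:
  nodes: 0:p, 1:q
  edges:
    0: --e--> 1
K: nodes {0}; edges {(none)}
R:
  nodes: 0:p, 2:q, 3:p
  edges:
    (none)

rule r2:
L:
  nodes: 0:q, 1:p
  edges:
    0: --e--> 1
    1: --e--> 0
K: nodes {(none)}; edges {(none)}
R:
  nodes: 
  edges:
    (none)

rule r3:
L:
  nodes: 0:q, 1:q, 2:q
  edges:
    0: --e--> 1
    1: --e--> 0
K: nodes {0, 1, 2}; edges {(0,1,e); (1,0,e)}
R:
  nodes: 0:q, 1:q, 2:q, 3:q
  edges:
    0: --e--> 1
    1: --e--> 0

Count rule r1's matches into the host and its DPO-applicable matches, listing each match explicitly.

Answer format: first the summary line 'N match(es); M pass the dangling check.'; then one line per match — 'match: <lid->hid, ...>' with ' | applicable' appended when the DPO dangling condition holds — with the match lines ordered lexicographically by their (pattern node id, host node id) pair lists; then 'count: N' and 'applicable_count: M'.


3 match(es); 1 pass the dangling check.
match: 0->4, 1->2
match: 0->8, 1->5 | applicable
match: 0->10, 1->3
count: 3
applicable_count: 1


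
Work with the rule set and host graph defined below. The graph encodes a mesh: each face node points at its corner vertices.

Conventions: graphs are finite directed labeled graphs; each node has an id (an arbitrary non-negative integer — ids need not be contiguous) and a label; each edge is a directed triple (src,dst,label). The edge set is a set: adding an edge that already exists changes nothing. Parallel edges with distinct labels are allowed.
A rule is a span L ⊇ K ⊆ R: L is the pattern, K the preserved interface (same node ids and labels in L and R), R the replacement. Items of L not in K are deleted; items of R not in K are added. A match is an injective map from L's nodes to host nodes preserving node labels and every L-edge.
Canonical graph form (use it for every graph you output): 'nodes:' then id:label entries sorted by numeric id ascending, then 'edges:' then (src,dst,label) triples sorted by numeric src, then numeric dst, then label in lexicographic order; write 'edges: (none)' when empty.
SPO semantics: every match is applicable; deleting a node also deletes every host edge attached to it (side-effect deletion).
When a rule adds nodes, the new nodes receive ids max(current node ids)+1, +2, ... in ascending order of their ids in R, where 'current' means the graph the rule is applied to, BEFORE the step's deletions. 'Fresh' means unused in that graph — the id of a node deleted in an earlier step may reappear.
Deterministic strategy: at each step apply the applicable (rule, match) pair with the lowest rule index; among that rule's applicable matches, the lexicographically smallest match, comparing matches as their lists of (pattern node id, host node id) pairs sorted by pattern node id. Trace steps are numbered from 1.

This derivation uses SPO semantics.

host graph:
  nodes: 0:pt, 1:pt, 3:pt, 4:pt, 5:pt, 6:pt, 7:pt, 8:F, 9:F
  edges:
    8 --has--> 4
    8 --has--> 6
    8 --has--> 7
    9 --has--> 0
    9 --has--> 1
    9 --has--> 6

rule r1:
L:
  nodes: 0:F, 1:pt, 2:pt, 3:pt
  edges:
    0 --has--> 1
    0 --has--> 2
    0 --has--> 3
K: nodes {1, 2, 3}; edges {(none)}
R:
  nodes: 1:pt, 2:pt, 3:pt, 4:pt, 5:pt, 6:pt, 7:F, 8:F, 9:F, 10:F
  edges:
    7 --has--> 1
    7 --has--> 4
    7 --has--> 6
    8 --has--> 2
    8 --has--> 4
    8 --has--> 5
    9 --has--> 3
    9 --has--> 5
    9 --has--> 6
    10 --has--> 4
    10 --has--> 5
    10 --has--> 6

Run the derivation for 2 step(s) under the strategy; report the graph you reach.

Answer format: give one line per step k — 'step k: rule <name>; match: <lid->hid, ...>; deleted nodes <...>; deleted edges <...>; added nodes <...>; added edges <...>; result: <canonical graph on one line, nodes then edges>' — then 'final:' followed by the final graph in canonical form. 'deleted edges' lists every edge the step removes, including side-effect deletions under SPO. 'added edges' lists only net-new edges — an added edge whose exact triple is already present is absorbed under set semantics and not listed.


step 1: rule r1; match: 0->8, 1->4, 2->6, 3->7; deleted nodes 8; deleted edges (8,4,has); (8,6,has); (8,7,has); added nodes 10, 11, 12, 13, 14, 15, 16; added edges (13,4,has); (13,10,has); (13,12,has); (14,6,has); (14,10,has); (14,11,has); (15,7,has); (15,11,has); (15,12,has); (16,10,has); (16,11,has); (16,12,has); result: nodes: 0:pt, 1:pt, 3:pt, 4:pt, 5:pt, 6:pt, 7:pt, 9:F, 10:pt, 11:pt, 12:pt, 13:F, 14:F, 15:F, 16:F edges: (9,0,has); (9,1,has); (9,6,has); (13,4,has); (13,10,has); (13,12,has); (14,6,has); (14,10,has); (14,11,has); (15,7,has); (15,11,has); (15,12,has); (16,10,has); (16,11,has); (16,12,has)
step 2: rule r1; match: 0->9, 1->0, 2->1, 3->6; deleted nodes 9; deleted edges (9,0,has); (9,1,has); (9,6,has); added nodes 17, 18, 19, 20, 21, 22, 23; added edges (20,0,has); (20,17,has); (20,19,has); (21,1,has); (21,17,has); (21,18,has); (22,6,has); (22,18,has); (22,19,has); (23,17,has); (23,18,has); (23,19,has); result: nodes: 0:pt, 1:pt, 3:pt, 4:pt, 5:pt, 6:pt, 7:pt, 10:pt, 11:pt, 12:pt, 13:F, 14:F, 15:F, 16:F, 17:pt, 18:pt, 19:pt, 20:F, 21:F, 22:F, 23:F edges: (13,4,has); (13,10,has); (13,12,has); (14,6,has); (14,10,has); (14,11,has); (15,7,has); (15,11,has); (15,12,has); (16,10,has); (16,11,has); (16,12,has); (20,0,has); (20,17,has); (20,19,has); (21,1,has); (21,17,has); (21,18,has); (22,6,has); (22,18,has); (22,19,has); (23,17,has); (23,18,has); (23,19,has)
final:
nodes: 0:pt, 1:pt, 3:pt, 4:pt, 5:pt, 6:pt, 7:pt, 10:pt, 11:pt, 12:pt, 13:F, 14:F, 15:F, 16:F, 17:pt, 18:pt, 19:pt, 20:F, 21:F, 22:F, 23:F
edges: (13,4,has); (13,10,has); (13,12,has); (14,6,has); (14,10,has); (14,11,has); (15,7,has); (15,11,has); (15,12,has); (16,10,has); (16,11,has); (16,12,has); (20,0,has); (20,17,has); (20,19,has); (21,1,has); (21,17,has); (21,18,has); (22,6,has); (22,18,has); (22,19,has); (23,17,has); (23,18,has); (23,19,has)


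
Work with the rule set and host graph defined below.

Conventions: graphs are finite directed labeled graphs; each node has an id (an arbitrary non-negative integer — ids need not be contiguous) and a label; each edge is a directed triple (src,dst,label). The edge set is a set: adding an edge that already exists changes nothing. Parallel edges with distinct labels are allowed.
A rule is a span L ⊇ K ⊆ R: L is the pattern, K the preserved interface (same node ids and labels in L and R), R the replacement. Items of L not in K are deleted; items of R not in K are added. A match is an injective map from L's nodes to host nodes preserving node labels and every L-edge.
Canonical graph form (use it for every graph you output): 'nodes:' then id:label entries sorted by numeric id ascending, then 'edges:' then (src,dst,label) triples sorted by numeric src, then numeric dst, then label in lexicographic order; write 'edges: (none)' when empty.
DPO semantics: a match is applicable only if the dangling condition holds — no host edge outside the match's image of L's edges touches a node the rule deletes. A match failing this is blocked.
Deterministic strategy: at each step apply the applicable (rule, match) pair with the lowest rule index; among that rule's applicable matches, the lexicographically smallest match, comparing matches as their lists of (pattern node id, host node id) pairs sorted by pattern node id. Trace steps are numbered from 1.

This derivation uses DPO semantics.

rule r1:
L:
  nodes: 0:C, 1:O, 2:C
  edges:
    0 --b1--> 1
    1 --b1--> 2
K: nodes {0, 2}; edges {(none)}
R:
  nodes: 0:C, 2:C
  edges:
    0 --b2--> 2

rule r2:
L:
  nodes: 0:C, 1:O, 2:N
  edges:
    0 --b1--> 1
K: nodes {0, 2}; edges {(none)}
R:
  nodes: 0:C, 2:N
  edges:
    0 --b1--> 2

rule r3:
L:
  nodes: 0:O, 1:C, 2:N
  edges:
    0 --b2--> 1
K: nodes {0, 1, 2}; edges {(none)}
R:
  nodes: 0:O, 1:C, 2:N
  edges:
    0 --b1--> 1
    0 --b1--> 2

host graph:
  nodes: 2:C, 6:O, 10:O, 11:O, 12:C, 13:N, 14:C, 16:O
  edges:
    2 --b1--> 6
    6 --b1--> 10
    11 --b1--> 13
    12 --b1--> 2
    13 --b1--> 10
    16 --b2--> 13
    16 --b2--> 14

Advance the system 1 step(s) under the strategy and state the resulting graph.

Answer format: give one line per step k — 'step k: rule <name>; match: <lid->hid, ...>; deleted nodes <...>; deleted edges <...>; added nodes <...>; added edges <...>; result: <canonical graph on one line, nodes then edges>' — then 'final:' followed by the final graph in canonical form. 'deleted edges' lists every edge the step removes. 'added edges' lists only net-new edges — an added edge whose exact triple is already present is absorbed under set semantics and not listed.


step 1: rule r3; match: 0->16, 1->14, 2->13; deleted nodes (none); deleted edges (16,14,b2); added nodes (none); added edges (16,13,b1); (16,14,b1); result: nodes: 2:C, 6:O, 10:O, 11:O, 12:C, 13:N, 14:C, 16:O edges: (2,6,b1); (6,10,b1); (11,13,b1); (12,2,b1); (13,10,b1); (16,13,b1); (16,13,b2); (16,14,b1)
final:
nodes: 2:C, 6:O, 10:O, 11:O, 12:C, 13:N, 14:C, 16:O
edges: (2,6,b1); (6,10,b1); (11,13,b1); (12,2,b1); (13,10,b1); (16,13,b1); (16,13,b2); (16,14,b1)


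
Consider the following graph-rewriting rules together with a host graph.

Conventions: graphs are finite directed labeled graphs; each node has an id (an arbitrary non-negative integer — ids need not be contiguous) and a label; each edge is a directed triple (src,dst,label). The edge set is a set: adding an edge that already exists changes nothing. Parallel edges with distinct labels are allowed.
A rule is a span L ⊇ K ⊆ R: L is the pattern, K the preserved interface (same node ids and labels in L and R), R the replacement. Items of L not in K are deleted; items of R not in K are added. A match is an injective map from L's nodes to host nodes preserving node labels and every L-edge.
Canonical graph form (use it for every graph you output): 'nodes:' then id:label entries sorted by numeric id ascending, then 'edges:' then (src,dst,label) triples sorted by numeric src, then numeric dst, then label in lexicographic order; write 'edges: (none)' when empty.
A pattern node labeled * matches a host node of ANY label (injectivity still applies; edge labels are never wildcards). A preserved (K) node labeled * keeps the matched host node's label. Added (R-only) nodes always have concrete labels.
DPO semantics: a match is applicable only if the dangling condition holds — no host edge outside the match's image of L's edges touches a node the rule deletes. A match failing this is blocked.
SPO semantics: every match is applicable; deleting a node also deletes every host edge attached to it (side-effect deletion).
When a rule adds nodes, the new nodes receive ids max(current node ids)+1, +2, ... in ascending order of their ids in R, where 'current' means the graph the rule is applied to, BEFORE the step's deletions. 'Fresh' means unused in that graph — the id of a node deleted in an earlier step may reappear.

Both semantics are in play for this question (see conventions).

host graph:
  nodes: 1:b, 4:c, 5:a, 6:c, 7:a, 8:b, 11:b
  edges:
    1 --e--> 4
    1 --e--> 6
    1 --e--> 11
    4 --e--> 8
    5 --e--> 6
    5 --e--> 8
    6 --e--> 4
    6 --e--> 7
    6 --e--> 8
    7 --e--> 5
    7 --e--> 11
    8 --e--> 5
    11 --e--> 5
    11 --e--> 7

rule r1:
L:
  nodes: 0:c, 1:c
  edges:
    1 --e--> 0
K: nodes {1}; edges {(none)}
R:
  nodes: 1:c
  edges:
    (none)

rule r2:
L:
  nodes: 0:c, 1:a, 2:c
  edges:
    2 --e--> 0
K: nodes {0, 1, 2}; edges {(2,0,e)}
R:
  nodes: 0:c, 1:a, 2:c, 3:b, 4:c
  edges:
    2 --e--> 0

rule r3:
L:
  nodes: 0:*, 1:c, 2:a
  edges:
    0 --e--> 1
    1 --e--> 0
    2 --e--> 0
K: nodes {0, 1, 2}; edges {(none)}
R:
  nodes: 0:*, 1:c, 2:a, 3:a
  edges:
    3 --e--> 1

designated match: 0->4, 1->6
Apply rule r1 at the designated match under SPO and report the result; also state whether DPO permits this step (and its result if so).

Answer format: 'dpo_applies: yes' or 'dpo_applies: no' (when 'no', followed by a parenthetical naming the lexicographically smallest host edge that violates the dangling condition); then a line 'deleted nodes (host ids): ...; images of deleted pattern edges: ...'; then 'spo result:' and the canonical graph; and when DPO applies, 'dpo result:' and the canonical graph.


dpo_applies: no
(the rule deletes node 4, which keeps host edge (1,4,e) outside the match image — the dangling condition fails, DPO blocks; SPO proceeds and side-deletes such edges)
deleted nodes (host ids): 4; images of deleted pattern edges: (6,4,e)
spo result:
nodes: 1:b, 5:a, 6:c, 7:a, 8:b, 11:b
edges: (1,6,e); (1,11,e); (5,6,e); (5,8,e); (6,7,e); (6,8,e); (7,5,e); (7,11,e); (8,5,e); (11,5,e); (11,7,e)


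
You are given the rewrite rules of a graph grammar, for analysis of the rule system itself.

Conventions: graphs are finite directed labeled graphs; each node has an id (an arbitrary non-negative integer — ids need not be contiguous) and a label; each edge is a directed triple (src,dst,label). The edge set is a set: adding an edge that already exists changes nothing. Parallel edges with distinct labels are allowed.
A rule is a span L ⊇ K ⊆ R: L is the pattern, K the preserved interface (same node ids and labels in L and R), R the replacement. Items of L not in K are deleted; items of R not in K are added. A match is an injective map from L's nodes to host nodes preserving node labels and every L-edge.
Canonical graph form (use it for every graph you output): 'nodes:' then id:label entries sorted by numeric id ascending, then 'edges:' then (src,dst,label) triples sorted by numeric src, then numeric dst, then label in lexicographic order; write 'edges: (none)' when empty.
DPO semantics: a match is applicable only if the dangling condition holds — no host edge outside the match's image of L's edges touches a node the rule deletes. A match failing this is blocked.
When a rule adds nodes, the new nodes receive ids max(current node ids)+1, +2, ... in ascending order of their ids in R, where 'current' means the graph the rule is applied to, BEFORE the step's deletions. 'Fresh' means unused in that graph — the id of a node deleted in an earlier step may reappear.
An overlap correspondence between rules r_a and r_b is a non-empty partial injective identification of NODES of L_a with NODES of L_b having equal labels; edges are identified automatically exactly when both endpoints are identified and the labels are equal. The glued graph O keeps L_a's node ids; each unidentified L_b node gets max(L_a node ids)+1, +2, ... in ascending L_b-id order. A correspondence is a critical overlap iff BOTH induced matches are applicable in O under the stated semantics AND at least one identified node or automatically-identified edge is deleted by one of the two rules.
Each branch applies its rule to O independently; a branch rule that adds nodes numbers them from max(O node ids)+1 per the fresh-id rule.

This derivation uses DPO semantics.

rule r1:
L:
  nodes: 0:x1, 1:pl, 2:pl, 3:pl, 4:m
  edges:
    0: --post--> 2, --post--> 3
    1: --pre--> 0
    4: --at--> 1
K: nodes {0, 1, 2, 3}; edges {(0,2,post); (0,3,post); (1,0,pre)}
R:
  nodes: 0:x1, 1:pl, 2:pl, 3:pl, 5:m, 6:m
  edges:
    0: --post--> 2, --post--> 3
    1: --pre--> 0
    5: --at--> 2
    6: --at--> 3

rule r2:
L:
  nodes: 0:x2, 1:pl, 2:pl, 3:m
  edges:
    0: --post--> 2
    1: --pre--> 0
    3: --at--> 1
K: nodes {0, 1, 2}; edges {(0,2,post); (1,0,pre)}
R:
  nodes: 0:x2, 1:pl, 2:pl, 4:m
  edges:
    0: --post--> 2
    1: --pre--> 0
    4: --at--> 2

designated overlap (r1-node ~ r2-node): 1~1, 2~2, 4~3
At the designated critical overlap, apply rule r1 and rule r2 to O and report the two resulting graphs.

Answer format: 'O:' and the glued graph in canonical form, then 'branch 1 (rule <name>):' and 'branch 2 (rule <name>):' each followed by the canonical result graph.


O:
nodes: 0:x1, 1:pl, 2:pl, 3:pl, 4:m, 5:x2
edges: (0,2,post); (0,3,post); (1,0,pre); (1,5,pre); (4,1,at); (5,2,post)
branch 1 (rule r1):
nodes: 0:x1, 1:pl, 2:pl, 3:pl, 5:x2, 6:m, 7:m
edges: (0,2,post); (0,3,post); (1,0,pre); (1,5,pre); (5,2,post); (6,2,at); (7,3,at)
branch 2 (rule r2):
nodes: 0:x1, 1:pl, 2:pl, 3:pl, 5:x2, 6:m
edges: (0,2,post); (0,3,post); (1,0,pre); (1,5,pre); (5,2,post); (6,2,at)


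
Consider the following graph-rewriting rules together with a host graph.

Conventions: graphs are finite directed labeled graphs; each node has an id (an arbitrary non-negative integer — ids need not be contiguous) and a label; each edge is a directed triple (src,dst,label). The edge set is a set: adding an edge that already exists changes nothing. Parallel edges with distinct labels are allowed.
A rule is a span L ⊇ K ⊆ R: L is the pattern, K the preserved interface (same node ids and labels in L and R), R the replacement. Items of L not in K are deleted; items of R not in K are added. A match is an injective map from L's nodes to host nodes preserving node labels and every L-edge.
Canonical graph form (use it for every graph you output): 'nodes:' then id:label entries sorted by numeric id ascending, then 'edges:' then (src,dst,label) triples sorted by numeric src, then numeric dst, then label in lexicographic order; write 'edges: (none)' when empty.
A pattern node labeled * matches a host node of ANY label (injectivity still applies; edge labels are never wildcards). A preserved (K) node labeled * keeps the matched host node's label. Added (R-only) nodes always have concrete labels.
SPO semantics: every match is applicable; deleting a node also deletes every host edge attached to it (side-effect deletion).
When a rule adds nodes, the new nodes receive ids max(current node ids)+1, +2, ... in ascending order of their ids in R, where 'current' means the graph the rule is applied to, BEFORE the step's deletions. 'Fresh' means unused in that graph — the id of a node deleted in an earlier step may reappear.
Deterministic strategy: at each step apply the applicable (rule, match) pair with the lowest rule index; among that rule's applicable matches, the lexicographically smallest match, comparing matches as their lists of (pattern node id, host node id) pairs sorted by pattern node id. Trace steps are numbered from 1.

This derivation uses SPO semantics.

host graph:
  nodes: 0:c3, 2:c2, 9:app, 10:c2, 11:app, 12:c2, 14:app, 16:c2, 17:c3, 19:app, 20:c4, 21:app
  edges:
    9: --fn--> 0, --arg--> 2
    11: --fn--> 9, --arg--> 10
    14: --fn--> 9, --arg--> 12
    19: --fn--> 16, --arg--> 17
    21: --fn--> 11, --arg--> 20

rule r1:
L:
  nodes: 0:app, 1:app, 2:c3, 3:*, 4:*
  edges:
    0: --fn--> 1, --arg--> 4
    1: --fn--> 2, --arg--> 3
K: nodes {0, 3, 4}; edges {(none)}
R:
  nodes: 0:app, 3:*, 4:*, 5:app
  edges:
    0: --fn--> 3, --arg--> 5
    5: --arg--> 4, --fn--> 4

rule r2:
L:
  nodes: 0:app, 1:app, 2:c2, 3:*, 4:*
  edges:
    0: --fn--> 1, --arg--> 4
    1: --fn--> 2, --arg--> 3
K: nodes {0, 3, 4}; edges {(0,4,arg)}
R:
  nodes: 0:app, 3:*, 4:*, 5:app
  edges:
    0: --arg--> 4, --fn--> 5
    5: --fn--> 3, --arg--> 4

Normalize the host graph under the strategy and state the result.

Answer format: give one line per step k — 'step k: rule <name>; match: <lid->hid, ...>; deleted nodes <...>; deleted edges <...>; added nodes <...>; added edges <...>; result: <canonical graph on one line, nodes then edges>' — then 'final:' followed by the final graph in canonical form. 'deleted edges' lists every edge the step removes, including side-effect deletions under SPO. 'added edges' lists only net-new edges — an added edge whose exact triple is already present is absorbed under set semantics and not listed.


step 1: rule r1; match: 0->11, 1->9, 2->0, 3->2, 4->10; deleted nodes 0, 9; deleted edges (9,0,fn); (9,2,arg); (11,9,fn); (11,10,arg); (14,9,fn); added nodes 22; added edges (11,2,fn); (11,22,arg); (22,10,arg); (22,10,fn); result: nodes: 2:c2, 10:c2, 11:app, 12:c2, 14:app, 16:c2, 17:c3, 19:app, 20:c4, 21:app, 22:app edges: (11,2,fn); (11,22,arg); (14,12,arg); (19,16,fn); (19,17,arg); (21,11,fn); (21,20,arg); (22,10,arg); (22,10,fn)
step 2: rule r2; match: 0->21, 1->11, 2->2, 3->22, 4->20; deleted nodes 2, 11; deleted edges (11,2,fn); (11,22,arg); (21,11,fn); added nodes 23; added edges (21,23,fn); (23,20,arg); (23,22,fn); result: nodes: 10:c2, 12:c2, 14:app, 16:c2, 17:c3, 19:app, 20:c4, 21:app, 22:app, 23:app edges: (14,12,arg); (19,16,fn); (19,17,arg); (21,20,arg); (21,23,fn); (22,10,arg); (22,10,fn); (23,20,arg); (23,22,fn)
final:
nodes: 10:c2, 12:c2, 14:app, 16:c2, 17:c3, 19:app, 20:c4, 21:app, 22:app, 23:app
edges: (14,12,arg); (19,16,fn); (19,17,arg); (21,20,arg); (21,23,fn); (22,10,arg); (22,10,fn); (23,20,arg); (23,22,fn)


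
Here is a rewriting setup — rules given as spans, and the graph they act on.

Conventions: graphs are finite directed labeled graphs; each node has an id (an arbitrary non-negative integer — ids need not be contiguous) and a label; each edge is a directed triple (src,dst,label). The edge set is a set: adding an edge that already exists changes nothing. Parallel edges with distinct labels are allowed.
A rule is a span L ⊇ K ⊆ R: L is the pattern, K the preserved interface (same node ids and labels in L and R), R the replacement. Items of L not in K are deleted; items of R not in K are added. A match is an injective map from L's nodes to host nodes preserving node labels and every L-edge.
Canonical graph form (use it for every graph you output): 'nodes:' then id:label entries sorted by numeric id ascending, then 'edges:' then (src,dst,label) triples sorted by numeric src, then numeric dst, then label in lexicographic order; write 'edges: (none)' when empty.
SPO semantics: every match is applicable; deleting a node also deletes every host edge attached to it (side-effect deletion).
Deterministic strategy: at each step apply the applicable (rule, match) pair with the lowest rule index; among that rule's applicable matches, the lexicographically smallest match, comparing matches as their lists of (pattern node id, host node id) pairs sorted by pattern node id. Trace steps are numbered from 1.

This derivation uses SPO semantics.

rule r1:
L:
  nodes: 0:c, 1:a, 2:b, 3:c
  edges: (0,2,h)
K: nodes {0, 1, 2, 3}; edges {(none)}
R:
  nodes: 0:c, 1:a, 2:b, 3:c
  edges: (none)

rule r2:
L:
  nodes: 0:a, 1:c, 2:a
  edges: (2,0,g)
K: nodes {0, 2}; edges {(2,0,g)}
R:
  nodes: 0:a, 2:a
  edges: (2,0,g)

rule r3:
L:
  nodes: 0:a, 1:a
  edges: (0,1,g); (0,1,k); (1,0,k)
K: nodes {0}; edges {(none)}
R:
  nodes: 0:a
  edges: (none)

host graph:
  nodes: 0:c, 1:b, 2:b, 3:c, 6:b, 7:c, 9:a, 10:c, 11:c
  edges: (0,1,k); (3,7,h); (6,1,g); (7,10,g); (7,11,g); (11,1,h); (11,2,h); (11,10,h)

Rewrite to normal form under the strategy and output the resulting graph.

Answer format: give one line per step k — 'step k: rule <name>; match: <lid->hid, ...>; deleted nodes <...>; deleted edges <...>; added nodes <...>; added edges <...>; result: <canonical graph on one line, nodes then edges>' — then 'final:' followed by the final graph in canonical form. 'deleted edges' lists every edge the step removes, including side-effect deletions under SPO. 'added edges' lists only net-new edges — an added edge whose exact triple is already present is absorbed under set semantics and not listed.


step 1: rule r1; match: 0->11, 1->9, 2->1, 3->0; deleted nodes (none); deleted edges (11,1,h); added nodes (none); added edges (none); result: nodes: 0:c, 1:b, 2:b, 3:c, 6:b, 7:c, 9:a, 10:c, 11:c edges: (0,1,k); (3,7,h); (6,1,g); (7,10,g); (7,11,g); (11,2,h); (11,10,h)
step 2: rule r1; match: 0->11, 1->9, 2->2, 3->0; deleted nodes (none); deleted edges (11,2,h); added nodes (none); added edges (none); result: nodes: 0:c, 1:b, 2:b, 3:c, 6:b, 7:c, 9:a, 10:c, 11:c edges: (0,1,k); (3,7,h); (6,1,g); (7,10,g); (7,11,g); (11,10,h)
final:
nodes: 0:c, 1:b, 2:b, 3:c, 6:b, 7:c, 9:a, 10:c, 11:c
edges: (0,1,k); (3,7,h); (6,1,g); (7,10,g); (7,11,g); (11,10,h)


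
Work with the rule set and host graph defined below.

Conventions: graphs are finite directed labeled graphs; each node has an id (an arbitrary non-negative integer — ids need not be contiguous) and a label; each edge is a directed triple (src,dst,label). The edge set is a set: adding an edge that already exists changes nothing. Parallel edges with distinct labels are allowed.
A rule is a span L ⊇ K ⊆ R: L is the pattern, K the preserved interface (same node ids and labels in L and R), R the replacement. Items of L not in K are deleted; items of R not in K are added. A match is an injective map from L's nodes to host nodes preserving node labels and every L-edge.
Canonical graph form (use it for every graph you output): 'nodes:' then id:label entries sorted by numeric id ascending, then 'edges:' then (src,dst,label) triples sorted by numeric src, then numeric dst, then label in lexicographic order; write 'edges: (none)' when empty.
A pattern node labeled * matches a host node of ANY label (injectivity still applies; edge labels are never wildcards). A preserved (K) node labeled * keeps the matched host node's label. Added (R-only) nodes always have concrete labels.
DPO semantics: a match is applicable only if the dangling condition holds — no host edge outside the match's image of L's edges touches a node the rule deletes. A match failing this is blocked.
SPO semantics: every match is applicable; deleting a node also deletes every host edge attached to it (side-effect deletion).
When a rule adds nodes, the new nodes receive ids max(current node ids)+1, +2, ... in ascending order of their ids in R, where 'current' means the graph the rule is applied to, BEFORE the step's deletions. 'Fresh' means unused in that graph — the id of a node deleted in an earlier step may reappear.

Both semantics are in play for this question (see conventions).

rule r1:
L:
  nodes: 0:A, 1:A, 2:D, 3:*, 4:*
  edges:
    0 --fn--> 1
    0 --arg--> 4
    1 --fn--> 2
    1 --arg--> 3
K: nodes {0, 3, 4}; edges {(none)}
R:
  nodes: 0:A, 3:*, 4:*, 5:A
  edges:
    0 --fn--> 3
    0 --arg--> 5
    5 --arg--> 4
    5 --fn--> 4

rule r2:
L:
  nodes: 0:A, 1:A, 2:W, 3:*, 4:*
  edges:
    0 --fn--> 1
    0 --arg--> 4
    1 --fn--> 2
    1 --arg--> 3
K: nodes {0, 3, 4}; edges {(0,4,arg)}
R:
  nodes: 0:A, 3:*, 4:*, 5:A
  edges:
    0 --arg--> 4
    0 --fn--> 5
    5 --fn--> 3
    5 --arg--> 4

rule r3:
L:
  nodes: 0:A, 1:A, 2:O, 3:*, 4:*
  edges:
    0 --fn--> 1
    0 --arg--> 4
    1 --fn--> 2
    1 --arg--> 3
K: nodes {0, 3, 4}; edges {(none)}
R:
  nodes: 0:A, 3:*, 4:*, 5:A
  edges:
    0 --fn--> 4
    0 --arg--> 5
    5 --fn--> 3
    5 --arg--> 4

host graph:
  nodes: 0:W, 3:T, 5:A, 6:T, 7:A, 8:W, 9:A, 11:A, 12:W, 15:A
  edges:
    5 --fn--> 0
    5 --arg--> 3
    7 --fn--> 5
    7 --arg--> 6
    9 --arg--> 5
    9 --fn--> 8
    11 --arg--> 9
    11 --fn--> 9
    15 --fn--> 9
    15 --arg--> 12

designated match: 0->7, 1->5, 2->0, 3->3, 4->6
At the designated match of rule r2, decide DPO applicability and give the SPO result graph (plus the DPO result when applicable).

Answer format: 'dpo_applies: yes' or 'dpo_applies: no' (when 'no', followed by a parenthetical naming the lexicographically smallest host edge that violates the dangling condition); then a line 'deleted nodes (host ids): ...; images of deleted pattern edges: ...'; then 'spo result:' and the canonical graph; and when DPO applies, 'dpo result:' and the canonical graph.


dpo_applies: no
(the rule deletes node 5, which keeps host edge (9,5,arg) outside the match image — the dangling condition fails, DPO blocks; SPO proceeds and side-deletes such edges)
deleted nodes (host ids): 0, 5; images of deleted pattern edges: (5,0,fn); (5,3,arg); (7,5,fn)
spo result:
nodes: 3:T, 6:T, 7:A, 8:W, 9:A, 11:A, 12:W, 15:A, 16:A
edges: (7,6,arg); (7,16,fn); (9,8,fn); (11,9,arg); (11,9,fn); (15,9,fn); (15,12,arg); (16,3,fn); (16,6,arg)


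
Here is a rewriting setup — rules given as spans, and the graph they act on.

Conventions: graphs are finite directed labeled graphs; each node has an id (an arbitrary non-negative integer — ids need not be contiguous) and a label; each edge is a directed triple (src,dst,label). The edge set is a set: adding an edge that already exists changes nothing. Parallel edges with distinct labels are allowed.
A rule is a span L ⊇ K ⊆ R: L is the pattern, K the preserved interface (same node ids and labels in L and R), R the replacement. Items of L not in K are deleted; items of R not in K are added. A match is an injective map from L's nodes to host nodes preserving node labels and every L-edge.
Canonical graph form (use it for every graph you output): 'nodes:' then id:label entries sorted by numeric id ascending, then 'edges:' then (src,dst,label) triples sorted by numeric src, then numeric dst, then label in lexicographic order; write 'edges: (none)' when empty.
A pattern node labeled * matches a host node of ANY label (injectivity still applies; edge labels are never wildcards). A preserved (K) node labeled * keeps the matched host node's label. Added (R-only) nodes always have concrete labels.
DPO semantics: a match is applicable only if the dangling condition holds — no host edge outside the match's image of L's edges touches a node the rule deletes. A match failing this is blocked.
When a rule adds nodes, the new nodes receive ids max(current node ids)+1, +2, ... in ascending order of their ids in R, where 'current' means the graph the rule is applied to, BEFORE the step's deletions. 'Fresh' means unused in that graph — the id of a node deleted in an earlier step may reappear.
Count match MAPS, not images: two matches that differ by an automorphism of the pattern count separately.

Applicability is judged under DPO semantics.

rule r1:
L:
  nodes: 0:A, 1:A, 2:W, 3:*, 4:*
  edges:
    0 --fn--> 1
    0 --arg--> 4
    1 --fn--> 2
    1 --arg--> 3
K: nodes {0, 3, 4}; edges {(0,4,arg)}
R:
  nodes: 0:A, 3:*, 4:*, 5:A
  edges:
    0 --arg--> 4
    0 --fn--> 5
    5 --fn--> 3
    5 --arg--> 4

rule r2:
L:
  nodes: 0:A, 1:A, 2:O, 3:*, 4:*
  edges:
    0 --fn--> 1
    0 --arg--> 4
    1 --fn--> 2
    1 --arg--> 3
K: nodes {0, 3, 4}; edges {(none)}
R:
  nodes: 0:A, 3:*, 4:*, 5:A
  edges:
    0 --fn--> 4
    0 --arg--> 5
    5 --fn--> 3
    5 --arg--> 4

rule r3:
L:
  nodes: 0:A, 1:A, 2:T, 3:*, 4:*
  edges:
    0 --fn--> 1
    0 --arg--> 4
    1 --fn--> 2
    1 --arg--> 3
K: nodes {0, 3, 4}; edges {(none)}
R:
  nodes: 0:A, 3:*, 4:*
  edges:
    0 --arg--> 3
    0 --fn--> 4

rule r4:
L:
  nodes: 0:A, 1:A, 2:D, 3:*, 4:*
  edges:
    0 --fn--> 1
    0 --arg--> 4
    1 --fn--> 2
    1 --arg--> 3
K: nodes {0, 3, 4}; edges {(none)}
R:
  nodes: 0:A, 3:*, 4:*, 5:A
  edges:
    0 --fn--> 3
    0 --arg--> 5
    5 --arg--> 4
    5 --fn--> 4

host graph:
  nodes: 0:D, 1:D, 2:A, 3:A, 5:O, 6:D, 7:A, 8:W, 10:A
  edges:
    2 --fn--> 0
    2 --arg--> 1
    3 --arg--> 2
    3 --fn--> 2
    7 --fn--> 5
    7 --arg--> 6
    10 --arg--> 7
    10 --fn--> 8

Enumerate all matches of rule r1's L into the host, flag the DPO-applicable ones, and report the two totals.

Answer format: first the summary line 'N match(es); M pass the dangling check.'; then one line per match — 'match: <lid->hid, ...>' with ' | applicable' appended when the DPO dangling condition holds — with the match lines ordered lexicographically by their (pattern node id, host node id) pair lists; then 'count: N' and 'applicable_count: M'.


0 match(es); 0 pass the dangling check.
count: 0
applicable_count: 0


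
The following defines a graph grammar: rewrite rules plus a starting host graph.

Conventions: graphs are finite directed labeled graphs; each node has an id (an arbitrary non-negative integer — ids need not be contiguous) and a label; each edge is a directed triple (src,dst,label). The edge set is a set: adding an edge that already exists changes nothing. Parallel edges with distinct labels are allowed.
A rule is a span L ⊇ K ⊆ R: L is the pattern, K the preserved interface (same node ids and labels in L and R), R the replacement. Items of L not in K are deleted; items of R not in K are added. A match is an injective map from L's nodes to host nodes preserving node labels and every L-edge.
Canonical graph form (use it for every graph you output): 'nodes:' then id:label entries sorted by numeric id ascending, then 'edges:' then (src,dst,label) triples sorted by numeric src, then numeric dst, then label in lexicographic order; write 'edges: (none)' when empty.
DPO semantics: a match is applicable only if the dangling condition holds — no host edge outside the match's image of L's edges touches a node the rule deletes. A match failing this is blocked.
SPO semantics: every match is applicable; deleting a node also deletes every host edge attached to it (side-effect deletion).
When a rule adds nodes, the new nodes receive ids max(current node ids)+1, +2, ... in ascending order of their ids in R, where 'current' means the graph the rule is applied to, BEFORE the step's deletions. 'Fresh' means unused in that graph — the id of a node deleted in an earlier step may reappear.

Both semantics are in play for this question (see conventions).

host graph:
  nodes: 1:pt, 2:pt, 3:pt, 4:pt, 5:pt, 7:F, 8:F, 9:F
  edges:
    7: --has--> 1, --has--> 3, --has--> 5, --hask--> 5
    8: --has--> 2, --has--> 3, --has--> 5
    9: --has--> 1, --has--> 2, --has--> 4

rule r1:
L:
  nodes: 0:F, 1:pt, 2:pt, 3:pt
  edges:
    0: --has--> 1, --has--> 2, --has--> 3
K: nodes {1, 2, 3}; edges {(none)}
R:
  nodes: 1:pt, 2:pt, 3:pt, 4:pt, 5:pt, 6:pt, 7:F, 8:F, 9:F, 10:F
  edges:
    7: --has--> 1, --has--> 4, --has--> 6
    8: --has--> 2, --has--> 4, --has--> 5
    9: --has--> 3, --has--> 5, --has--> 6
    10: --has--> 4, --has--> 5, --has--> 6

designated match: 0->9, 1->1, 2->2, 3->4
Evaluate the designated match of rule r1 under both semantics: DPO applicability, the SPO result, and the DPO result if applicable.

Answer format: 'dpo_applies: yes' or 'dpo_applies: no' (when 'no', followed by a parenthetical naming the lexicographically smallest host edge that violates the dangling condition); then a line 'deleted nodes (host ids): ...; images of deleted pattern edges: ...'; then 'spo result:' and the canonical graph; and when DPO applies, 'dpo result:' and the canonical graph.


dpo_applies: yes
deleted nodes (host ids): 9; images of deleted pattern edges: (9,1,has); (9,2,has); (9,4,has)
spo result:
nodes: 1:pt, 2:pt, 3:pt, 4:pt, 5:pt, 7:F, 8:F, 10:pt, 11:pt, 12:pt, 13:F, 14:F, 15:F, 16:F
edges: (7,1,has); (7,3,has); (7,5,has); (7,5,hask); (8,2,has); (8,3,has); (8,5,has); (13,1,has); (13,10,has); (13,12,has); (14,2,has); (14,10,has); (14,11,has); (15,4,has); (15,11,has); (15,12,has); (16,10,has); (16,11,has); (16,12,has)
dpo result:
nodes: 1:pt, 2:pt, 3:pt, 4:pt, 5:pt, 7:F, 8:F, 10:pt, 11:pt, 12:pt, 13:F, 14:F, 15:F, 16:F
edges: (7,1,has); (7,3,has); (7,5,has); (7,5,hask); (8,2,has); (8,3,has); (8,5,has); (13,1,has); (13,10,has); (13,12,has); (14,2,has); (14,10,has); (14,11,has); (15,4,has); (15,11,has); (15,12,has); (16,10,has); (16,11,has); (16,12,has)
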